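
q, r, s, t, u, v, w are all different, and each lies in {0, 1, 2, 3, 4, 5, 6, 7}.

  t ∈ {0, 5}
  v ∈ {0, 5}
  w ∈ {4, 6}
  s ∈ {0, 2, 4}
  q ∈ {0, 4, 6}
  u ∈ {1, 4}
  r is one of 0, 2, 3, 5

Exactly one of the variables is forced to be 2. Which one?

Among the 7 variables, 1 fits only u (and all 7 values in {0, 1, 2, 3, 4, 5, 6} must be used), so u = 1.
The 6 still-open variables together cover exactly {0, 2, 3, 4, 5, 6} — 6 values for 6 variables — and 3 appears only in r's list, so r = 3.
The 5 still-open variables draw from only 5 values {0, 2, 4, 5, 6}, so each is used; only s can be 2, hence s = 2.

s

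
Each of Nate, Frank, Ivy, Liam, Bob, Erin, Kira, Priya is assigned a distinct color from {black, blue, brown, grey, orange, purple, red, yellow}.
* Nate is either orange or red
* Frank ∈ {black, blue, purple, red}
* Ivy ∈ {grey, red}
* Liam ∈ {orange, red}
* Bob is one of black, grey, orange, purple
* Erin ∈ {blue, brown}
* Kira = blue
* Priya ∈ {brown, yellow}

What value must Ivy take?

Kira must be blue (only option left). So Frank, Erin can't be blue.
Erin must be brown (only option left). Eliminate brown elsewhere: Priya.
Priya must be yellow (only option left).
The 2 variables Nate and Liam are confined to {orange, red}, which locks those values in; drop them from Frank, Ivy, Bob.
So Ivy = grey.

grey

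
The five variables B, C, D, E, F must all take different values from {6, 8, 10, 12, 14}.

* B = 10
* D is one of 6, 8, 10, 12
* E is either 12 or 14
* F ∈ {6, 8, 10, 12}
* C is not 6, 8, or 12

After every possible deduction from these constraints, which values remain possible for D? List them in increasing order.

6, 8

B has just one choice, so B = 10. Eliminate 10 elsewhere: C, D, F.
C has just one choice, so C = 14. Strike 14 from E.
E must be 12 (only option left). Remove 12 from D, F.
No further eliminations apply; D can still be any of 6, 8.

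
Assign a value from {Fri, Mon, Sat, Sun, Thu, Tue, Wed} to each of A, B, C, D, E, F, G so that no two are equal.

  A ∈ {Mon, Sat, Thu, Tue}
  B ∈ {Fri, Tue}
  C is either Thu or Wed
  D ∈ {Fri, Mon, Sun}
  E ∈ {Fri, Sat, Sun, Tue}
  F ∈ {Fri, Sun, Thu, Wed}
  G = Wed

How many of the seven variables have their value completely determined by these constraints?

2

G must be Wed (only option left). Strike Wed from C, F.
That leaves C = Thu. Strike Thu from A, F.
Determined: C=Thu, G=Wed. The other variables each still have more than one consistent value. That makes 2.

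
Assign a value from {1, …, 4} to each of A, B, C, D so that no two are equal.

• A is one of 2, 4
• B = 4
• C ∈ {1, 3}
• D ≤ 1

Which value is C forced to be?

3

B's domain is down to {4}, so B = 4. Remove 4 from A.
That leaves D = 1. Strike 1 from C.
So C = 3.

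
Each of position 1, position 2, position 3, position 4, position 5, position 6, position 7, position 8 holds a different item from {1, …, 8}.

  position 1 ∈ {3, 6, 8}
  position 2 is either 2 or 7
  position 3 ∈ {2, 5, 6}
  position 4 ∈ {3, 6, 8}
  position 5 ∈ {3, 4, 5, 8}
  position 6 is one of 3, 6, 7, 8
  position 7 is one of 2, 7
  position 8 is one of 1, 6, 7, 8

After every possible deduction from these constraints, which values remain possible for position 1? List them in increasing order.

3, 6, 8

The 8 variables draw from only 8 values {1, 2, 3, 4, 5, 6, 7, 8}, so each is used; only position 8 can be 1, hence position 8 = 1.
The 7 still-open variables together cover exactly {2, 3, 4, 5, 6, 7, 8} — 7 values for 7 variables — and 4 appears only in position 5's list, so position 5 = 4.
The 6 still-open variables together cover exactly {2, 3, 5, 6, 7, 8} — 6 values for 6 variables — and 5 appears only in position 3's list, so position 3 = 5.
position 2 and position 7 between them cover only {2, 7} — a naked pair. Remove those values from position 6.
No further eliminations apply; position 1 can still be any of 3, 6, 8.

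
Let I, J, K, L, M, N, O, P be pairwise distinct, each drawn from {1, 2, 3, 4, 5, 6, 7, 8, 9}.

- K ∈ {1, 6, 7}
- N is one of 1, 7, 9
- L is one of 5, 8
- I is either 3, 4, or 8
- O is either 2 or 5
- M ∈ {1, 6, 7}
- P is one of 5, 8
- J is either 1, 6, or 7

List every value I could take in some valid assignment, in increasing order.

3, 4

L and P share exactly the 2 values {5, 8}; by pigeonhole those values go to them, so strike 5, 8 from I, O.
O has just one choice, so O = 2.
J, K, M share exactly the 3 values {1, 6, 7}; by pigeonhole those values go to them, so strike 1, 6, 7 from N.
N's domain is down to {9}, so N = 9.
No further eliminations apply; I can still be any of 3, 4.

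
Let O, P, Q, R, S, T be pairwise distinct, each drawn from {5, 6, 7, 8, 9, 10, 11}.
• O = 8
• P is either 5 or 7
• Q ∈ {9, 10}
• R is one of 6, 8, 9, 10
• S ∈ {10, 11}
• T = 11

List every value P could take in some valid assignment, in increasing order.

O has just one choice, so O = 8. Eliminate 8 elsewhere: R.
T's domain is down to {11}, so T = 11. So S can't be 11.
That leaves S = 10. So Q, R can't be 10.
Q's domain is down to {9}, so Q = 9. Strike 9 from R.
R has just one choice, so R = 6.
No further eliminations apply; P can still be any of 5, 7.

5, 7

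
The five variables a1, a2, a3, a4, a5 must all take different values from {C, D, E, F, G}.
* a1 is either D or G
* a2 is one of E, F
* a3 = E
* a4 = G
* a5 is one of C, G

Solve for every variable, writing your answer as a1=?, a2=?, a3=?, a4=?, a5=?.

a3 must be E (only option left). Strike E from a2.
a4's domain is down to {G}, so a4 = G. Remove G from a1, a5.
That leaves a5 = C.
a1 has just one choice, so a1 = D.
That leaves a2 = F.

a1=D, a2=F, a3=E, a4=G, a5=C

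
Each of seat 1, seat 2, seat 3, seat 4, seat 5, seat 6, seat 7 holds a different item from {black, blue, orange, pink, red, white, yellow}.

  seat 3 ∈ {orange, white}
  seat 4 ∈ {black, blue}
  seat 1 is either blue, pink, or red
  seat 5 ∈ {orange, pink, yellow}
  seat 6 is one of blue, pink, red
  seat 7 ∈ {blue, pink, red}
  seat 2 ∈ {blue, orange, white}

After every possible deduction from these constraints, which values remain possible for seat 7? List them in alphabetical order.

blue, pink, red

The 7 variables together cover exactly {black, blue, orange, pink, red, white, yellow} — 7 values for 7 variables — and black appears only in seat 4's list, so seat 4 = black.
The 6 still-open variables together cover exactly {blue, orange, pink, red, white, yellow} — 6 values for 6 variables — and yellow appears only in seat 5's list, so seat 5 = yellow.
seat 1, seat 6, seat 7 between them cover only {blue, pink, red} — a naked triple. Remove those values from seat 2.
No further eliminations apply; seat 7 can still be any of blue, pink, red.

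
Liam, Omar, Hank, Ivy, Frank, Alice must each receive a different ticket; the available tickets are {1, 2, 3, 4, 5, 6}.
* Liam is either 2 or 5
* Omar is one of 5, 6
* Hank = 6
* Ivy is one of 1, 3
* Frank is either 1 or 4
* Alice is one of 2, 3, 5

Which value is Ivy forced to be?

Hank must be 6 (only option left). Remove 6 from Omar.
That leaves Omar = 5. So Liam, Alice can't be 5.
Liam has just one choice, so Liam = 2. Eliminate 2 elsewhere: Alice.
Alice must be 3 (only option left). Strike 3 from Ivy.
So Ivy = 1.

1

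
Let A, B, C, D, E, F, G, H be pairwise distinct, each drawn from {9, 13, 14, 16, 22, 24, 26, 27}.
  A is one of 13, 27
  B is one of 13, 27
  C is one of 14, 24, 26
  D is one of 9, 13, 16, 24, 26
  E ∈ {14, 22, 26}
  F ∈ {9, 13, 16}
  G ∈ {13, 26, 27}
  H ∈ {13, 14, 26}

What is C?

24

Among the 8 variables, 22 fits only E (and all 8 values in {9, 13, 14, 16, 22, 24, 26, 27} must be used), so E = 22.
The 2 variables A and B are confined to {13, 27}, which locks those values in; drop them from D, F, G, H.
G must be 26 (only option left). Strike 26 from C, D, H.
H's domain is down to {14}, so H = 14. Eliminate 14 elsewhere: C.
So C = 24.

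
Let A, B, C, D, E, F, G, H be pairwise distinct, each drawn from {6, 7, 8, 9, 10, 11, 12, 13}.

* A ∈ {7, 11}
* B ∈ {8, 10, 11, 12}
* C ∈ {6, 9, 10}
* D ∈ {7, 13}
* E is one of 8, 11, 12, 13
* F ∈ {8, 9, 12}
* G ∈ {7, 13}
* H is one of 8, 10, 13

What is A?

Among the 8 variables, 6 fits only C (and all 8 values in {6, 7, 8, 9, 10, 11, 12, 13} must be used), so C = 6.
Among the 7 still-open variables, 9 fits only F (and all 7 values in {7, 8, 9, 10, 11, 12, 13} must be used), so F = 9.
The 2 variables D and G are confined to {7, 13}, which locks those values in; drop them from A, E, H.
So A = 11.

11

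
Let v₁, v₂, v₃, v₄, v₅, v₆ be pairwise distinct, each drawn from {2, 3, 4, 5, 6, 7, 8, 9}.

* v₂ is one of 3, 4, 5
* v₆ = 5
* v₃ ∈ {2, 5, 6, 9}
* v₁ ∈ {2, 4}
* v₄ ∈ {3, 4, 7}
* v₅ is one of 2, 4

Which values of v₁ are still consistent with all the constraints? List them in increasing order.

2, 4

v₆ must be 5 (only option left). So v₂, v₃ can't be 5.
v₁ and v₅ share exactly the 2 values {2, 4}; by pigeonhole those values go to them, so strike 2, 4 from v₂, v₃, v₄.
v₂ has just one choice, so v₂ = 3. So v₄ can't be 3.
v₄ must be 7 (only option left).
No further eliminations apply; v₁ can still be any of 2, 4.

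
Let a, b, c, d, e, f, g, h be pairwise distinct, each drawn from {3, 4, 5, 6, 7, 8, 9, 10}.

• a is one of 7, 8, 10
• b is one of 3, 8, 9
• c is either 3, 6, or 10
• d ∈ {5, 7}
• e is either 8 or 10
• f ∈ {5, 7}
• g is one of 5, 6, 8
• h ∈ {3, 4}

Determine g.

6

The 8 variables draw from only 8 values {3, 4, 5, 6, 7, 8, 9, 10}, so each is used; only h can be 4, hence h = 4.
Among the 7 still-open variables, 9 fits only b (and all 7 values in {3, 5, 6, 7, 8, 9, 10} must be used), so b = 9.
The 6 still-open variables draw from only 6 values {3, 5, 6, 7, 8, 10}, so each is used; only c can be 3, hence c = 3.
The 5 still-open variables together cover exactly {5, 6, 7, 8, 10} — 5 values for 5 variables — and 6 appears only in g's list, so g = 6.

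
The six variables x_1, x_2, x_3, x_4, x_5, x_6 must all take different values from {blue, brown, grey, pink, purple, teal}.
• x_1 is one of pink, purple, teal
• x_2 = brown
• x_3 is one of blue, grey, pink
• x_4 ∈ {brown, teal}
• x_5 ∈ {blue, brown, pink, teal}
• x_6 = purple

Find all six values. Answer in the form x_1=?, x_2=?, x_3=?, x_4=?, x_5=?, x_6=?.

x_1=pink, x_2=brown, x_3=grey, x_4=teal, x_5=blue, x_6=purple

x_2's domain is down to {brown}, so x_2 = brown. Eliminate brown elsewhere: x_4, x_5.
x_4's domain is down to {teal}, so x_4 = teal. Eliminate teal elsewhere: x_1, x_5.
x_6's domain is down to {purple}, so x_6 = purple. Eliminate purple elsewhere: x_1.
x_1's domain is down to {pink}, so x_1 = pink. So x_3, x_5 can't be pink.
x_5 has just one choice, so x_5 = blue. Remove blue from x_3.
x_3 must be grey (only option left).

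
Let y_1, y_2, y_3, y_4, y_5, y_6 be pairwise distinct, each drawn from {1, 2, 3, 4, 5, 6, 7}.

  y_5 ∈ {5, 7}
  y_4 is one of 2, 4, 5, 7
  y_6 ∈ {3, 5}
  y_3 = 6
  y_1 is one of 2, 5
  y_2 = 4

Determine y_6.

y_2's domain is down to {4}, so y_2 = 4. So y_4 can't be 4.
y_3 must be 6 (only option left).
Among the 4 still-open variables, 3 fits only y_6 (and all 4 values in {2, 3, 5, 7} must be used), so y_6 = 3.

3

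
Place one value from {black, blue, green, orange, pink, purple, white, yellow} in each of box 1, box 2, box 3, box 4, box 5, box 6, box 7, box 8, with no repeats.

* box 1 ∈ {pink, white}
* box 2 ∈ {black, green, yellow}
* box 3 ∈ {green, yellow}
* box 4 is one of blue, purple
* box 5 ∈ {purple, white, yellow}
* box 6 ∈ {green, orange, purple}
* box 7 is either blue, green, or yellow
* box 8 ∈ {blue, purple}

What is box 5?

white

The 8 variables together cover exactly {black, blue, green, orange, pink, purple, white, yellow} — 8 values for 8 variables — and black appears only in box 2's list, so box 2 = black.
The 7 still-open variables draw from only 7 values {blue, green, orange, pink, purple, white, yellow}, so each is used; only box 6 can be orange, hence box 6 = orange.
The 6 still-open variables draw from only 6 values {blue, green, pink, purple, white, yellow}, so each is used; only box 1 can be pink, hence box 1 = pink.
The 5 still-open variables together cover exactly {blue, green, purple, white, yellow} — 5 values for 5 variables — and white appears only in box 5's list, so box 5 = white.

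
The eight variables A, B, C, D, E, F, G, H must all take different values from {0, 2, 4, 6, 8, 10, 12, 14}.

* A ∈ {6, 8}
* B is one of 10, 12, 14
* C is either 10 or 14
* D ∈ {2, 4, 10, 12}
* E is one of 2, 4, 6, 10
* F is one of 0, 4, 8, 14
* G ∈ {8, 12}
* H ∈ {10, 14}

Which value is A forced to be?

The 8 variables draw from only 8 values {0, 2, 4, 6, 8, 10, 12, 14}, so each is used; only F can be 0, hence F = 0.
The 2 variables C and H are confined to {10, 14}, which locks those values in; drop them from B, D, E.
That leaves B = 12. Eliminate 12 elsewhere: D, G.
G's domain is down to {8}, so G = 8. Strike 8 from A.
So A = 6.

6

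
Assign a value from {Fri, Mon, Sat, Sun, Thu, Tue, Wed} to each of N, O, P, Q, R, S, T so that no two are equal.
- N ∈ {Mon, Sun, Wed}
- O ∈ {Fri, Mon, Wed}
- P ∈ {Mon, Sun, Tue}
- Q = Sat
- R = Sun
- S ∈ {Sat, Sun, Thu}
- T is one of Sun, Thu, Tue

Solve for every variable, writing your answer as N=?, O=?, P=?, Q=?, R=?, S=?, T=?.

N=Wed, O=Fri, P=Mon, Q=Sat, R=Sun, S=Thu, T=Tue

Q's domain is down to {Sat}, so Q = Sat. Remove Sat from S.
R has just one choice, so R = Sun. Eliminate Sun elsewhere: N, P, S, T.
S's domain is down to {Thu}, so S = Thu. Strike Thu from T.
T must be Tue (only option left). Strike Tue from P.
P must be Mon (only option left). Remove Mon from N, O.
N has just one choice, so N = Wed. Strike Wed from O.
O's domain is down to {Fri}, so O = Fri.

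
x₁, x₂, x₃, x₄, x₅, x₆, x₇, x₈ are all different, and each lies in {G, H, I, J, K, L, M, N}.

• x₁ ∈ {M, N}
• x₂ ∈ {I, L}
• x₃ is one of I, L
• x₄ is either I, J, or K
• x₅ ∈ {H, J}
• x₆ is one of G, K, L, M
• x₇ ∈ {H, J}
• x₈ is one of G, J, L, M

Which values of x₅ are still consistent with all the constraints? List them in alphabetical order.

H, J

The 8 variables draw from only 8 values {G, H, I, J, K, L, M, N}, so each is used; only x₁ can be N, hence x₁ = N.
The 2 variables x₂ and x₃ are confined to {I, L}, which locks those values in; drop them from x₄, x₆, x₈.
x₅ and x₇ share exactly the 2 values {H, J}; by pigeonhole those values go to them, so strike H, J from x₄, x₈.
That leaves x₄ = K. Strike K from x₆.
No further eliminations apply; x₅ can still be any of H, J.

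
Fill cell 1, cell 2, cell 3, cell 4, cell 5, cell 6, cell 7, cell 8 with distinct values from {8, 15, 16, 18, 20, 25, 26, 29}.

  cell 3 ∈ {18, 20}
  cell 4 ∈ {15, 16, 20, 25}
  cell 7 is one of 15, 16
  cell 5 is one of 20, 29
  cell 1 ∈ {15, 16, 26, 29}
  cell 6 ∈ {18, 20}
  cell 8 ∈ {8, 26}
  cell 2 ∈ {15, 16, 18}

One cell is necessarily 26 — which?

cell 1

The 8 variables draw from only 8 values {8, 15, 16, 18, 20, 25, 26, 29}, so each is used; only cell 8 can be 8, hence cell 8 = 8.
Among the 7 still-open variables, 25 fits only cell 4 (and all 7 values in {15, 16, 18, 20, 25, 26, 29} must be used), so cell 4 = 25.
The 6 still-open variables together cover exactly {15, 16, 18, 20, 26, 29} — 6 values for 6 variables — and 26 appears only in cell 1's list, so cell 1 = 26.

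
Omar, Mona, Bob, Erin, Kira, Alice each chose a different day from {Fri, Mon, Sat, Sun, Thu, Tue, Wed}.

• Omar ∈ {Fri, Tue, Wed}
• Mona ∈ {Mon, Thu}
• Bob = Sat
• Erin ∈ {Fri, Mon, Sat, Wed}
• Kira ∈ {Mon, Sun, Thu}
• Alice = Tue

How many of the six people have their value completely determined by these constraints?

Bob's domain is down to {Sat}, so Bob = Sat. Eliminate Sat elsewhere: Erin.
That leaves Alice = Tue. So Omar can't be Tue.
Determined: Bob=Sat, Alice=Tue. The other people each still have more than one consistent value. That makes 2.

2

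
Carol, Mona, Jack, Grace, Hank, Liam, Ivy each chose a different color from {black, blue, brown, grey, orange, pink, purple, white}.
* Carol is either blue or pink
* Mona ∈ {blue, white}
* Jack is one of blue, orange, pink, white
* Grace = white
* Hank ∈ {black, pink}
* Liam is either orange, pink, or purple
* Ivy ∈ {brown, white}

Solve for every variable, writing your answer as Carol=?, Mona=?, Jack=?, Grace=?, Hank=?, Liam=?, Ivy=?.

Carol=pink, Mona=blue, Jack=orange, Grace=white, Hank=black, Liam=purple, Ivy=brown

Grace must be white (only option left). Remove white from Mona, Jack, Ivy.
Ivy's domain is down to {brown}, so Ivy = brown.
Mona must be blue (only option left). Eliminate blue elsewhere: Carol, Jack.
Carol's domain is down to {pink}, so Carol = pink. Eliminate pink elsewhere: Jack, Hank, Liam.
Jack's domain is down to {orange}, so Jack = orange. Strike orange from Liam.
Hank's domain is down to {black}, so Hank = black.
Liam must be purple (only option left).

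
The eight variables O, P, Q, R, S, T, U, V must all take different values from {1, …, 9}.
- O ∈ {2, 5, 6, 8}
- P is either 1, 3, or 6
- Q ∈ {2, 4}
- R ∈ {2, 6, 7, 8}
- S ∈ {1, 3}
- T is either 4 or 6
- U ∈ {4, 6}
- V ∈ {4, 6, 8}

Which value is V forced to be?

8

Among the 8 variables, 5 fits only O (and all 8 values in {1, 2, 3, 4, 5, 6, 7, 8} must be used), so O = 5.
The 7 still-open variables together cover exactly {1, 2, 3, 4, 6, 7, 8} — 7 values for 7 variables — and 7 appears only in R's list, so R = 7.
The 6 still-open variables draw from only 6 values {1, 2, 3, 4, 6, 8}, so each is used; only Q can be 2, hence Q = 2.
The 5 still-open variables draw from only 5 values {1, 3, 4, 6, 8}, so each is used; only V can be 8, hence V = 8.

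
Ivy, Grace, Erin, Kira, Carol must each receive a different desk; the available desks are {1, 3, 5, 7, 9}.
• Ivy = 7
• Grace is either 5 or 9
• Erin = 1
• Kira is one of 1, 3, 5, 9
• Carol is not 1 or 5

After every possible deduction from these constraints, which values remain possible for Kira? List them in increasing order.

Ivy must be 7 (only option left). So Carol can't be 7.
Erin has just one choice, so Erin = 1. Eliminate 1 elsewhere: Kira.
No further eliminations apply; Kira can still be any of 3, 5, 9.

3, 5, 9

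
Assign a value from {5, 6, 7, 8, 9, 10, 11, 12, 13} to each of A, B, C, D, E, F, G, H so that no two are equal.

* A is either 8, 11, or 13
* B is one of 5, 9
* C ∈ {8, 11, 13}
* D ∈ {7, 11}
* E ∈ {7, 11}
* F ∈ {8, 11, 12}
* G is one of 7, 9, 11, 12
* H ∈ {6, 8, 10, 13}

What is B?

5

The 2 variables D and E are confined to {7, 11}, which locks those values in; drop them from A, C, F, G.
A and C between them cover only {8, 13} — a naked pair. Remove those values from F, H.
F's domain is down to {12}, so F = 12. Remove 12 from G.
G has just one choice, so G = 9. So B can't be 9.
So B = 5.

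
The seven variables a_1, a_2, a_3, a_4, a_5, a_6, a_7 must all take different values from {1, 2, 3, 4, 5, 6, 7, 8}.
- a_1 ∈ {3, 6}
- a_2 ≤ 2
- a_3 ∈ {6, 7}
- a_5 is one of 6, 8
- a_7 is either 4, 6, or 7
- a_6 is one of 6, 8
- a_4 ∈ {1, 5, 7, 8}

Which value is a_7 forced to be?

4

The 2 variables a_5 and a_6 are confined to {6, 8}, which locks those values in; drop them from a_1, a_3, a_4, a_7.
That leaves a_1 = 3.
a_3 must be 7 (only option left). Strike 7 from a_4, a_7.
So a_7 = 4.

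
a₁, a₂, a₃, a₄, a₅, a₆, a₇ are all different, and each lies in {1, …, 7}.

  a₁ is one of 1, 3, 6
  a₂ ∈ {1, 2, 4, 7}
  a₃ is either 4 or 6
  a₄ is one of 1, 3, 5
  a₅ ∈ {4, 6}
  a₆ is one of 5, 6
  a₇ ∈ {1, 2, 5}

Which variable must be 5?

Among the 7 variables, 7 fits only a₂ (and all 7 values in {1, 2, 3, 4, 5, 6, 7} must be used), so a₂ = 7.
The 6 still-open variables draw from only 6 values {1, 2, 3, 4, 5, 6}, so each is used; only a₇ can be 2, hence a₇ = 2.
a₃ and a₅ between them cover only {4, 6} — a naked pair. Remove those values from a₁, a₆.
So 5 goes to a₆.

a₆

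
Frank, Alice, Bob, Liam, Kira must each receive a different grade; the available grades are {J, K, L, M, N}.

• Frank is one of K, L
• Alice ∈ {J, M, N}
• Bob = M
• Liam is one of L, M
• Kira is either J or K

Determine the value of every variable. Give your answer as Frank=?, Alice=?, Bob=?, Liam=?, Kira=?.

Bob has just one choice, so Bob = M. Eliminate M elsewhere: Alice, Liam.
Liam has just one choice, so Liam = L. Eliminate L elsewhere: Frank.
Frank has just one choice, so Frank = K. Strike K from Kira.
Kira must be J (only option left). So Alice can't be J.
Alice has just one choice, so Alice = N.

Frank=K, Alice=N, Bob=M, Liam=L, Kira=J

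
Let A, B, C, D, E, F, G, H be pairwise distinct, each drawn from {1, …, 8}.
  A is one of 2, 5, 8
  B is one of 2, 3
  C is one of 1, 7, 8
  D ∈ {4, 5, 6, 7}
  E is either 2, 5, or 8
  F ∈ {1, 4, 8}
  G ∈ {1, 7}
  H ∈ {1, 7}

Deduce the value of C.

Among the 8 variables, 3 fits only B (and all 8 values in {1, 2, 3, 4, 5, 6, 7, 8} must be used), so B = 3.
Among the 7 still-open variables, 6 fits only D (and all 7 values in {1, 2, 4, 5, 6, 7, 8} must be used), so D = 6.
Among the 6 still-open variables, 4 fits only F (and all 6 values in {1, 2, 4, 5, 7, 8} must be used), so F = 4.
G and H share exactly the 2 values {1, 7}; by pigeonhole those values go to them, so strike 1, 7 from C.
So C = 8.

8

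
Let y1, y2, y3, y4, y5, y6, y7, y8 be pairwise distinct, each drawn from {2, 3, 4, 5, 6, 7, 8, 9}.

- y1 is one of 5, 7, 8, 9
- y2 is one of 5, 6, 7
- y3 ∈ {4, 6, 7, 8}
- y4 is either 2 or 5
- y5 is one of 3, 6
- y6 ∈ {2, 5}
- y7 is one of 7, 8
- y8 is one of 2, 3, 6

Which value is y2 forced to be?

The 8 variables draw from only 8 values {2, 3, 4, 5, 6, 7, 8, 9}, so each is used; only y3 can be 4, hence y3 = 4.
The 7 still-open variables together cover exactly {2, 3, 5, 6, 7, 8, 9} — 7 values for 7 variables — and 9 appears only in y1's list, so y1 = 9.
The 6 still-open variables draw from only 6 values {2, 3, 5, 6, 7, 8}, so each is used; only y7 can be 8, hence y7 = 8.
Among the 5 still-open variables, 7 fits only y2 (and all 5 values in {2, 3, 5, 6, 7} must be used), so y2 = 7.

7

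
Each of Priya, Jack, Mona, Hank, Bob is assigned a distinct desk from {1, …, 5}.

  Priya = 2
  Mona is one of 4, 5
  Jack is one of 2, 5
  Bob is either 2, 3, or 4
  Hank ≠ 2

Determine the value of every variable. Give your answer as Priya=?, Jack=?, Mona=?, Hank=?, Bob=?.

Priya's domain is down to {2}, so Priya = 2. Eliminate 2 elsewhere: Jack, Bob.
Jack has just one choice, so Jack = 5. Eliminate 5 elsewhere: Mona, Hank.
That leaves Mona = 4. Strike 4 from Hank, Bob.
Bob's domain is down to {3}, so Bob = 3. Remove 3 from Hank.
That leaves Hank = 1.

Priya=2, Jack=5, Mona=4, Hank=1, Bob=3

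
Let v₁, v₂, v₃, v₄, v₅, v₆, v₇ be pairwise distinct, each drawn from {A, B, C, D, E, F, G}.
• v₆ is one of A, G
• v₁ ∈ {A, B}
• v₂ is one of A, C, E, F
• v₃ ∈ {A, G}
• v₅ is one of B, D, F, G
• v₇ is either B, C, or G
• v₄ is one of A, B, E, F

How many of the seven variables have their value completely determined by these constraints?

The 7 variables together cover exactly {A, B, C, D, E, F, G} — 7 values for 7 variables — and D appears only in v₅'s list, so v₅ = D.
v₃ and v₆ share exactly the 2 values {A, G}; by pigeonhole those values go to them, so strike A, G from v₁, v₂, v₄, v₇.
v₁ must be B (only option left). Remove B from v₄, v₇.
v₇ has just one choice, so v₇ = C. Remove C from v₂.
Determined: v₁=B, v₅=D, v₇=C. The other variables each still have more than one consistent value. That makes 3.

3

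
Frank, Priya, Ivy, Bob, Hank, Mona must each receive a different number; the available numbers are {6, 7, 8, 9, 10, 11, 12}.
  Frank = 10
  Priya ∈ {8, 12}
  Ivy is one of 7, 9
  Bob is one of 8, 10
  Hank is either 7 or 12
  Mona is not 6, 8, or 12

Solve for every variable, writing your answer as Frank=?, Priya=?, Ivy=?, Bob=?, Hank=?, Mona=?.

Frank must be 10 (only option left). Eliminate 10 elsewhere: Bob, Mona.
Bob must be 8 (only option left). Remove 8 from Priya.
Priya must be 12 (only option left). So Hank can't be 12.
Hank's domain is down to {7}, so Hank = 7. Eliminate 7 elsewhere: Ivy, Mona.
Ivy's domain is down to {9}, so Ivy = 9. Strike 9 from Mona.
Mona's domain is down to {11}, so Mona = 11.

Frank=10, Priya=12, Ivy=9, Bob=8, Hank=7, Mona=11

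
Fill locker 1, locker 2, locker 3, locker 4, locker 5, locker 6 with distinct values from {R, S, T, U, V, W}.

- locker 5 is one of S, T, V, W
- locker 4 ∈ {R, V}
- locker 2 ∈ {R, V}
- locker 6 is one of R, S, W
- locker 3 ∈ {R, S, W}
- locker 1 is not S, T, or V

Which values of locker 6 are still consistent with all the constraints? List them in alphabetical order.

S, W

The 6 variables together cover exactly {R, S, T, U, V, W} — 6 values for 6 variables — and T appears only in locker 5's list, so locker 5 = T.
Among the 5 still-open variables, U fits only locker 1 (and all 5 values in {R, S, U, V, W} must be used), so locker 1 = U.
The 2 variables locker 2 and locker 4 are confined to {R, V}, which locks those values in; drop them from locker 3, locker 6.
No further eliminations apply; locker 6 can still be any of S, W.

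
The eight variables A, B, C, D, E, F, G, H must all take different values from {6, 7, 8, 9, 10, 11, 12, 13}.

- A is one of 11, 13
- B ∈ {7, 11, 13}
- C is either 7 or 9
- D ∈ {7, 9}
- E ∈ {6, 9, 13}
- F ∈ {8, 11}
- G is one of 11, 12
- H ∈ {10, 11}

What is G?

The 8 variables draw from only 8 values {6, 7, 8, 9, 10, 11, 12, 13}, so each is used; only E can be 6, hence E = 6.
Among the 7 still-open variables, 8 fits only F (and all 7 values in {7, 8, 9, 10, 11, 12, 13} must be used), so F = 8.
The 6 still-open variables together cover exactly {7, 9, 10, 11, 12, 13} — 6 values for 6 variables — and 10 appears only in H's list, so H = 10.
Among the 5 still-open variables, 12 fits only G (and all 5 values in {7, 9, 11, 12, 13} must be used), so G = 12.

12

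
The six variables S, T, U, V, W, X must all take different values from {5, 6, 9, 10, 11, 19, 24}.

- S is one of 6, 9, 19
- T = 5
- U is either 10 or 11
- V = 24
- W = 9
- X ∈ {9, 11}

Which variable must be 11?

X

T has just one choice, so T = 5.
V has just one choice, so V = 24.
That leaves W = 9. Remove 9 from S, X.
So 11 goes to X.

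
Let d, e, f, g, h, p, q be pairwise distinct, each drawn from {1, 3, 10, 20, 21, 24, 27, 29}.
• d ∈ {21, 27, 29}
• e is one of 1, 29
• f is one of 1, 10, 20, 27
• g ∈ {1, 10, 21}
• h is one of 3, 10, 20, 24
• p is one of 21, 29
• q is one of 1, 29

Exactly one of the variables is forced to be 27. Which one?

e and q between them cover only {1, 29} — a naked pair. Remove those values from d, f, g, p.
p must be 21 (only option left). Remove 21 from d, g.
So 27 goes to d.

d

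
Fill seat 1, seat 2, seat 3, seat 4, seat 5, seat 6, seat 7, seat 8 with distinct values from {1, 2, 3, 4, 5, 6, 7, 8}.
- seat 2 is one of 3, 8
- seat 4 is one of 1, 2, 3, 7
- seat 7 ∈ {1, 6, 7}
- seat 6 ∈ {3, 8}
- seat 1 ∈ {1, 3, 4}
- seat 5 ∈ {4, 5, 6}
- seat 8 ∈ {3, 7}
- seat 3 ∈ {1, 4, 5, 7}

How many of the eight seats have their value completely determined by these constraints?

2

Among the 8 variables, 2 fits only seat 4 (and all 8 values in {1, 2, 3, 4, 5, 6, 7, 8} must be used), so seat 4 = 2.
The 2 variables seat 2 and seat 6 are confined to {3, 8}, which locks those values in; drop them from seat 1, seat 8.
seat 8 must be 7 (only option left). Strike 7 from seat 3, seat 7.
Determined: seat 4=2, seat 8=7. The other seats each still have more than one consistent value. That makes 2.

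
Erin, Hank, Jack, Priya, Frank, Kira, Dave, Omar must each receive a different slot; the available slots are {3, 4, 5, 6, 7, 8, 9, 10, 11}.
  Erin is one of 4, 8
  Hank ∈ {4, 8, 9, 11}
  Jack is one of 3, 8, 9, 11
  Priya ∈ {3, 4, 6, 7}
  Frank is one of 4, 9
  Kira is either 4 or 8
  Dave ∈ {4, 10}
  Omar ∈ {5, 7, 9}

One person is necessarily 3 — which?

Jack

Erin and Kira between them cover only {4, 8} — a naked pair. Remove those values from Hank, Jack, Priya, Frank, Dave.
Frank's domain is down to {9}, so Frank = 9. So Hank, Jack, Omar can't be 9.
Dave's domain is down to {10}, so Dave = 10.
Hank's domain is down to {11}, so Hank = 11. Strike 11 from Jack.
So 3 goes to Jack.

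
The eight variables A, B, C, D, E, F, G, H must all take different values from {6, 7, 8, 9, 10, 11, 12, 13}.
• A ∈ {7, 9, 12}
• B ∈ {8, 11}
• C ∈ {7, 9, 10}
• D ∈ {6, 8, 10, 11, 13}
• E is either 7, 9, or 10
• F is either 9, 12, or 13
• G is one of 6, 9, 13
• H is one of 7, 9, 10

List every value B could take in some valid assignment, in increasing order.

The 3 variables C, E, H are confined to {7, 9, 10}, which locks those values in; drop them from A, D, F, G.
That leaves A = 12. So F can't be 12.
F must be 13 (only option left). Eliminate 13 elsewhere: D, G.
G's domain is down to {6}, so G = 6. Strike 6 from D.
No further eliminations apply; B can still be any of 8, 11.

8, 11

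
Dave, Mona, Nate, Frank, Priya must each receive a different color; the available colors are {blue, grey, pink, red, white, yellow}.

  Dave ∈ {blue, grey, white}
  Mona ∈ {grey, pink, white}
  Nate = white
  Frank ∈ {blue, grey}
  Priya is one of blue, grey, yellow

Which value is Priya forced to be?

Nate must be white (only option left). Remove white from Dave, Mona.
The 4 still-open variables together cover exactly {blue, grey, pink, yellow} — 4 values for 4 variables — and pink appears only in Mona's list, so Mona = pink.
Among the 3 still-open variables, yellow fits only Priya (and all 3 values in {blue, grey, yellow} must be used), so Priya = yellow.

yellow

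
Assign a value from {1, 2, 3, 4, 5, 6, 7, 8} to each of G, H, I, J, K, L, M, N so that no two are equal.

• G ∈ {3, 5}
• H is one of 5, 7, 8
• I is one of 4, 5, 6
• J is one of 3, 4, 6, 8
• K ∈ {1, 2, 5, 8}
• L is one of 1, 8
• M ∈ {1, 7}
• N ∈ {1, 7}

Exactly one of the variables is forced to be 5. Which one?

H

Among the 8 variables, 2 fits only K (and all 8 values in {1, 2, 3, 4, 5, 6, 7, 8} must be used), so K = 2.
The 2 variables M and N are confined to {1, 7}, which locks those values in; drop them from H, L.
That leaves L = 8. Remove 8 from H, J.
So 5 goes to H.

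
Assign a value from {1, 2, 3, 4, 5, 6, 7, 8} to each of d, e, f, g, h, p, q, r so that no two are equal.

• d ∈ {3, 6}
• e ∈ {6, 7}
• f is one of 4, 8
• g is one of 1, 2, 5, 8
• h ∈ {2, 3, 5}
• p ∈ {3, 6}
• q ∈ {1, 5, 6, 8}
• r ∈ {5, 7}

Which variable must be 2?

h

The 8 variables together cover exactly {1, 2, 3, 4, 5, 6, 7, 8} — 8 values for 8 variables — and 4 appears only in f's list, so f = 4.
d and p share exactly the 2 values {3, 6}; by pigeonhole those values go to them, so strike 3, 6 from e, h, q.
e's domain is down to {7}, so e = 7. Strike 7 from r.
That leaves r = 5. Remove 5 from g, h, q.
So 2 goes to h.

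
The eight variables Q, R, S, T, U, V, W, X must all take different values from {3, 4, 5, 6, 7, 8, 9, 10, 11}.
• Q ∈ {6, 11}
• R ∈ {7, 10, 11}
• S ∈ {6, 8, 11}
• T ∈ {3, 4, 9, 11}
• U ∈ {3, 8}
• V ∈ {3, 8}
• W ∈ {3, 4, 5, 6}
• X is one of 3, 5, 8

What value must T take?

9

U and V between them cover only {3, 8} — a naked pair. Remove those values from S, T, W, X.
X's domain is down to {5}, so X = 5. Strike 5 from W.
Q and S share exactly the 2 values {6, 11}; by pigeonhole those values go to them, so strike 6, 11 from R, T, W.
That leaves W = 4. So T can't be 4.
So T = 9.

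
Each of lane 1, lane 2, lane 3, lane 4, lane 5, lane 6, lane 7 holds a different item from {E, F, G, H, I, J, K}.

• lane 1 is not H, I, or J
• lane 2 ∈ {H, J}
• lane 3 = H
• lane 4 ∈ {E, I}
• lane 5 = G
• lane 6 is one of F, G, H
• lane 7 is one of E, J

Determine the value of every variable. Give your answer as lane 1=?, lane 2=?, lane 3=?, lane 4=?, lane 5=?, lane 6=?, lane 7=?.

lane 1=K, lane 2=J, lane 3=H, lane 4=I, lane 5=G, lane 6=F, lane 7=E

lane 3's domain is down to {H}, so lane 3 = H. Remove H from lane 2, lane 6.
lane 5's domain is down to {G}, so lane 5 = G. Eliminate G elsewhere: lane 1, lane 6.
That leaves lane 6 = F. Eliminate F elsewhere: lane 1.
lane 2 must be J (only option left). So lane 7 can't be J.
lane 7's domain is down to {E}, so lane 7 = E. Remove E from lane 1, lane 4.
lane 1 has just one choice, so lane 1 = K.
lane 4 must be I (only option left).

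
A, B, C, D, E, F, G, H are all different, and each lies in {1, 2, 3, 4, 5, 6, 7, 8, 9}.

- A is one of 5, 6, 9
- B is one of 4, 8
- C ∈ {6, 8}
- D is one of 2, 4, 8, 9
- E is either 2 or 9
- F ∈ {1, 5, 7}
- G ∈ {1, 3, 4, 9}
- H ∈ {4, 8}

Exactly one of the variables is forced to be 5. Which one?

A

B and H between them cover only {4, 8} — a naked pair. Remove those values from C, D, G.
That leaves C = 6. So A can't be 6.
D and E share exactly the 2 values {2, 9}; by pigeonhole those values go to them, so strike 2, 9 from A, G.
So 5 goes to A.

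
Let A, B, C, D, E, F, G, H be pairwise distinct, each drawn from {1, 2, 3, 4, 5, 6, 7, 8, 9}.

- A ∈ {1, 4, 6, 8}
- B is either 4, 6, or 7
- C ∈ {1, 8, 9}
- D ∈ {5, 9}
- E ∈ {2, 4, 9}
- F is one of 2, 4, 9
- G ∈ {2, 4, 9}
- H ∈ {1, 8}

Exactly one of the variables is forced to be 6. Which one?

A

Among the 8 variables, 5 fits only D (and all 8 values in {1, 2, 4, 5, 6, 7, 8, 9} must be used), so D = 5.
Among the 7 still-open variables, 7 fits only B (and all 7 values in {1, 2, 4, 6, 7, 8, 9} must be used), so B = 7.
Among the 6 still-open variables, 6 fits only A (and all 6 values in {1, 2, 4, 6, 8, 9} must be used), so A = 6.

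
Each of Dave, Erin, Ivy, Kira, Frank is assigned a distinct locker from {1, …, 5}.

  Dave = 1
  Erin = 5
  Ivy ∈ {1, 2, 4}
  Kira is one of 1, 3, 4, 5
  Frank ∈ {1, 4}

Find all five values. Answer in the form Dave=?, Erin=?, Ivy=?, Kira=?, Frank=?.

Dave=1, Erin=5, Ivy=2, Kira=3, Frank=4

Dave has just one choice, so Dave = 1. So Ivy, Kira, Frank can't be 1.
That leaves Erin = 5. Remove 5 from Kira.
Frank has just one choice, so Frank = 4. Strike 4 from Ivy, Kira.
Ivy must be 2 (only option left).
Kira's domain is down to {3}, so Kira = 3.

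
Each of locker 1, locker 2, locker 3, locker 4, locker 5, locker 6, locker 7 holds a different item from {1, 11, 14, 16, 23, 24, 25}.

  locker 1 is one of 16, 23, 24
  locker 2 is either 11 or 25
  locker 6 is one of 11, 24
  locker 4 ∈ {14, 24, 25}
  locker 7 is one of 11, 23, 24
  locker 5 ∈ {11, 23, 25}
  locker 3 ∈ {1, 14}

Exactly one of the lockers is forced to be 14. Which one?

locker 4

The 7 variables draw from only 7 values {1, 11, 14, 16, 23, 24, 25}, so each is used; only locker 3 can be 1, hence locker 3 = 1.
The 6 still-open variables draw from only 6 values {11, 14, 16, 23, 24, 25}, so each is used; only locker 4 can be 14, hence locker 4 = 14.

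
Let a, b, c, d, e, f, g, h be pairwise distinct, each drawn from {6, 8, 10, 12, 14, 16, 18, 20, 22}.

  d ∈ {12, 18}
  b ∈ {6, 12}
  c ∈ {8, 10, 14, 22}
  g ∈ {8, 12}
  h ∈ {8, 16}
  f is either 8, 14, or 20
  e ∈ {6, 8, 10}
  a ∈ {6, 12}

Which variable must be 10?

e

a and b share exactly the 2 values {6, 12}; by pigeonhole those values go to them, so strike 6, 12 from d, e, g.
d must be 18 (only option left).
g must be 8 (only option left). Eliminate 8 elsewhere: c, e, f, h.
So 10 goes to e.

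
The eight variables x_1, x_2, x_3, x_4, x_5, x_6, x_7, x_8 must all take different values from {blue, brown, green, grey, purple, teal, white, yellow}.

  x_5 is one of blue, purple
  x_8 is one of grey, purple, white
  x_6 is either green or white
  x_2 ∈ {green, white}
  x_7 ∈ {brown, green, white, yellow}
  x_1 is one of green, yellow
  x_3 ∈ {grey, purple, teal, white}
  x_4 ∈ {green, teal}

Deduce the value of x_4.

teal

The 8 variables together cover exactly {blue, brown, green, grey, purple, teal, white, yellow} — 8 values for 8 variables — and blue appears only in x_5's list, so x_5 = blue.
The 7 still-open variables draw from only 7 values {brown, green, grey, purple, teal, white, yellow}, so each is used; only x_7 can be brown, hence x_7 = brown.
Among the 6 still-open variables, yellow fits only x_1 (and all 6 values in {green, grey, purple, teal, white, yellow} must be used), so x_1 = yellow.
x_2 and x_6 between them cover only {green, white} — a naked pair. Remove those values from x_3, x_4, x_8.
So x_4 = teal.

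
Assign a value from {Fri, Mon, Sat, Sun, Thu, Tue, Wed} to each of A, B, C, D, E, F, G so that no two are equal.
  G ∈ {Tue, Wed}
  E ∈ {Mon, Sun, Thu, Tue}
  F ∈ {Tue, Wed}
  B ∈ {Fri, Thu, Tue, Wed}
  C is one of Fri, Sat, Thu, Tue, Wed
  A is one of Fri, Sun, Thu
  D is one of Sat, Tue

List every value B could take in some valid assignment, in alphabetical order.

The 7 variables draw from only 7 values {Fri, Mon, Sat, Sun, Thu, Tue, Wed}, so each is used; only E can be Mon, hence E = Mon.
The 6 still-open variables draw from only 6 values {Fri, Sat, Sun, Thu, Tue, Wed}, so each is used; only A can be Sun, hence A = Sun.
The 2 variables F and G are confined to {Tue, Wed}, which locks those values in; drop them from B, C, D.
That leaves D = Sat. Eliminate Sat elsewhere: C.
No further eliminations apply; B can still be any of Fri, Thu.

Fri, Thu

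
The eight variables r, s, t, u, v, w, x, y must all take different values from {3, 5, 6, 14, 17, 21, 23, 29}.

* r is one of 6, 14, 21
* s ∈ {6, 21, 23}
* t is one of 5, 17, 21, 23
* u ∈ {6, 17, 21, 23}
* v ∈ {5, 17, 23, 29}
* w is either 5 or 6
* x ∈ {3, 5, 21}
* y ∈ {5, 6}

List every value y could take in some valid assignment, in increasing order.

5, 6

The 8 variables together cover exactly {3, 5, 6, 14, 17, 21, 23, 29} — 8 values for 8 variables — and 3 appears only in x's list, so x = 3.
The 7 still-open variables together cover exactly {5, 6, 14, 17, 21, 23, 29} — 7 values for 7 variables — and 14 appears only in r's list, so r = 14.
The 6 still-open variables draw from only 6 values {5, 6, 17, 21, 23, 29}, so each is used; only v can be 29, hence v = 29.
The 2 variables w and y are confined to {5, 6}, which locks those values in; drop them from s, t, u.
No further eliminations apply; y can still be any of 5, 6.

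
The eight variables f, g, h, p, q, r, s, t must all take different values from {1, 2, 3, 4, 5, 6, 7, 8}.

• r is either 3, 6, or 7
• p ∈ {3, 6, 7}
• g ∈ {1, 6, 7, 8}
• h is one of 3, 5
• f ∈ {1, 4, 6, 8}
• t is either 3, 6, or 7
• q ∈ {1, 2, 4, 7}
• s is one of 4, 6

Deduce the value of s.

4

The 8 variables together cover exactly {1, 2, 3, 4, 5, 6, 7, 8} — 8 values for 8 variables — and 2 appears only in q's list, so q = 2.
The 7 still-open variables draw from only 7 values {1, 3, 4, 5, 6, 7, 8}, so each is used; only h can be 5, hence h = 5.
p, r, t between them cover only {3, 6, 7} — a naked triple. Remove those values from f, g, s.
So s = 4.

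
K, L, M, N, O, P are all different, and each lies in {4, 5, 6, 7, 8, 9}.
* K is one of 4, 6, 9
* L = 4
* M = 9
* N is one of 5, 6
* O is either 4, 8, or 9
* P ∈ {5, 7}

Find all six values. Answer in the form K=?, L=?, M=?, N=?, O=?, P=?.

K=6, L=4, M=9, N=5, O=8, P=7

L's domain is down to {4}, so L = 4. So K, O can't be 4.
M's domain is down to {9}, so M = 9. Eliminate 9 elsewhere: K, O.
O's domain is down to {8}, so O = 8.
K has just one choice, so K = 6. Eliminate 6 elsewhere: N.
N's domain is down to {5}, so N = 5. Remove 5 from P.
P's domain is down to {7}, so P = 7.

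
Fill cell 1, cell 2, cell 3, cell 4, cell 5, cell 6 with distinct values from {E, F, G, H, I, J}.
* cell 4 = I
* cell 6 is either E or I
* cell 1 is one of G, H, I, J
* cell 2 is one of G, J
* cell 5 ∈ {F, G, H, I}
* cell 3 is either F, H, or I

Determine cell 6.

E

cell 4 must be I (only option left). Remove I from cell 1, cell 3, cell 5, cell 6.
So cell 6 = E.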